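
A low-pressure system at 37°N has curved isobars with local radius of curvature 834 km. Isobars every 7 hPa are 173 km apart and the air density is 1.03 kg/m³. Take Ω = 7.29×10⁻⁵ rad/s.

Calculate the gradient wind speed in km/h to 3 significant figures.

113 km/h

Coriolis parameter at 37°N:
f = 2Ω sin φ = 2 × 7.29×10⁻⁵ × sin 37° = 8.77×10⁻⁵ s⁻¹
Pressure gradient: |∂P/∂n| = 700 Pa / 173000 m = 4.05×10⁻³ Pa/m
Geostrophic speed: V_g = |∂P/∂n|/(fρ) = 4.05×10⁻³/(8.77×10⁻⁵ × 1.03) = 44.8 m/s
Around a low, centrifugal force acts outward with Coriolis, so pressure-gradient force balances both:
(1/ρ)|∂P/∂n| = fV + V²/R  →  V² + fR·V − fR·V_g = 0
With fR = 8.77×10⁻⁵ × 834×10³ m = 73.2 m/s:
V = [−fR + √((fR)² + 4 fR V_g)]/2 = [−73.2 + √(73.2² + 4×73.2×44.8)]/2 = 31.3 m/s
Subgeostrophic (V < V_g = 44.8 m/s), as expected around a low.
Converting: 31.3 m/s × 3.6 = 113 km/h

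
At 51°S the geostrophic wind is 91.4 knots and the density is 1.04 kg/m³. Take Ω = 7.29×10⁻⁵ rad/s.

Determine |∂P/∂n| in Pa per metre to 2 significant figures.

Coriolis parameter at 51°S:
f = 2Ω sin φ = 2 × 7.29×10⁻⁵ × sin 51° = 1.13×10⁻⁴ s⁻¹
Wind speed in SI: 91.4 knots = 47.0 m/s
Geostrophic balance rearranged: |∂P/∂n| = f ρ V_g
|∂P/∂n| = 1.13×10⁻⁴ × 1.04 × 47.0 = 5.54×10⁻³ Pa/m

5.5×10⁻³ Pa/m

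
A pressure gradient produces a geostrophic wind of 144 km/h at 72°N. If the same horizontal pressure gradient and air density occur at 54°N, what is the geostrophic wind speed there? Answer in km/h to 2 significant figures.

With the same pressure gradient and density, V_g ∝ 1/f ∝ 1/sin φ.
V₂ = V₁ · sin φ₁ / sin φ₂ = 144 × sin 72° / sin 54°
V₂ = 144 × 0.9511/0.8090 = 170 km/h

170 km/h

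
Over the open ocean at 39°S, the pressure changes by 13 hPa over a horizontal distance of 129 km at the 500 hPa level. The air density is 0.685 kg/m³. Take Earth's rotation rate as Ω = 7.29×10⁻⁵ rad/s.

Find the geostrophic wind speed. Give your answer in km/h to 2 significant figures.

Coriolis parameter at 39°S:
f = 2Ω sin φ = 2 × 7.29×10⁻⁵ × sin 39° = 9.18×10⁻⁵ s⁻¹
Pressure gradient: |∂P/∂n| = 1300 Pa / 129000 m = 1.01×10⁻² Pa/m
Geostrophic balance (pressure-gradient force = Coriolis force):
V_g = (1/(fρ)) |∂P/∂n| = 1.01×10⁻² / (9.18×10⁻⁵ × 0.685) = 160 m/s
Converting: 160 m/s × 3.6 = 580 km/h

580 km/h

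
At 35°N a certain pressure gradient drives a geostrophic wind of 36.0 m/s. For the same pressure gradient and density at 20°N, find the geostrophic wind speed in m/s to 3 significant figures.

60.4 m/s

With the same pressure gradient and density, V_g ∝ 1/f ∝ 1/sin φ.
V₂ = V₁ · sin φ₁ / sin φ₂ = 36.0 × sin 35° / sin 20°
V₂ = 36.0 × 0.5736/0.3420 = 60.4 m/s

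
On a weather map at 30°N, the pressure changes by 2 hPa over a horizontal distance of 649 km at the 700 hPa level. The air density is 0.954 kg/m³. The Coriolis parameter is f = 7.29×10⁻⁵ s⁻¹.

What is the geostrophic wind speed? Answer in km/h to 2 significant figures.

16 km/h

Pressure gradient: |∂P/∂n| = 200 Pa / 649000 m = 3.08×10⁻⁴ Pa/m
Geostrophic balance (pressure-gradient force = Coriolis force):
V_g = (1/(fρ)) |∂P/∂n| = 3.08×10⁻⁴ / (7.29×10⁻⁵ × 0.954) = 4.43 m/s
Converting: 4.43 m/s × 3.6 = 16 km/h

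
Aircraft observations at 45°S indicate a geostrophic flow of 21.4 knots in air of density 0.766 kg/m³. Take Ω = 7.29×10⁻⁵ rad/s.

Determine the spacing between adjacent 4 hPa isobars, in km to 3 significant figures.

Coriolis parameter at 45°S:
f = 2Ω sin φ = 2 × 7.29×10⁻⁵ × sin 45° = 1.03×10⁻⁴ s⁻¹
Wind speed in SI: 21.4 knots = 11.0 m/s
Geostrophic balance rearranged: |∂P/∂n| = f ρ V_g
|∂P/∂n| = 1.03×10⁻⁴ × 0.766 × 11.0 = 8.69×10⁻⁴ Pa/m
Isobar spacing: Δn = ΔP/|∂P/∂n| = 400 Pa / 8.69×10⁻⁴ Pa/m = 460084 m ≈ 460 km

460 km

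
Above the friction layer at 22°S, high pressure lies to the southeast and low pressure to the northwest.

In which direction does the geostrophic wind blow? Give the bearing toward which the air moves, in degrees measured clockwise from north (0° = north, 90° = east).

The pressure-gradient force points toward the northwest (bearing 315°).
Geostrophic balance: in the Southern Hemisphere the Coriolis force deflects motion to the left, so the geostrophic wind blows 90° to the left of the pressure-gradient force (low pressure on the right).
Rotating 315° by 90° counterclockwise gives 225° — the wind blows toward the southwest.

225°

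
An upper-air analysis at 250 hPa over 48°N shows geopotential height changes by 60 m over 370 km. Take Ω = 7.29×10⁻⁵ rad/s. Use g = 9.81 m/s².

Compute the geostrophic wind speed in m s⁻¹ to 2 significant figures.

15 m s⁻¹

Coriolis parameter at 48°N:
f = 2Ω sin φ = 2 × 7.29×10⁻⁵ × sin 48° = 1.08×10⁻⁴ s⁻¹
Height gradient: |∂Z/∂n| = 60 m / 370000 m = 1.62×10⁻⁴
On a pressure surface, geostrophic balance gives V_g = (g/f)|∂Z/∂n|:
V_g = 9.81 × 1.62×10⁻⁴ / 1.08×10⁻⁴ = 14.7 m/s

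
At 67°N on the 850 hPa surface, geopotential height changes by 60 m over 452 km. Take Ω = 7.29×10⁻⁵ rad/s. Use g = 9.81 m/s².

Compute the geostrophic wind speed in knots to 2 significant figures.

19 knots

Coriolis parameter at 67°N:
f = 2Ω sin φ = 2 × 7.29×10⁻⁵ × sin 67° = 1.34×10⁻⁴ s⁻¹
Height gradient: |∂Z/∂n| = 60 m / 452000 m = 1.33×10⁻⁴
On a pressure surface, geostrophic balance gives V_g = (g/f)|∂Z/∂n|:
V_g = 9.81 × 1.33×10⁻⁴ / 1.34×10⁻⁴ = 9.70 m/s
Converting: 9.70 m/s × 1.944 = 19 knots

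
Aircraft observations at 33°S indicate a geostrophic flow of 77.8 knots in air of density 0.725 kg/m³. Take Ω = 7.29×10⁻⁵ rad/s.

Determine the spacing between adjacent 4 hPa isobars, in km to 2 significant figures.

Coriolis parameter at 33°S:
f = 2Ω sin φ = 2 × 7.29×10⁻⁵ × sin 33° = 7.94×10⁻⁵ s⁻¹
Wind speed in SI: 77.8 knots = 40.0 m/s
Geostrophic balance rearranged: |∂P/∂n| = f ρ V_g
|∂P/∂n| = 7.94×10⁻⁵ × 0.725 × 40.0 = 2.30×10⁻³ Pa/m
Isobar spacing: Δn = ΔP/|∂P/∂n| = 400 Pa / 2.30×10⁻³ Pa/m = 173595 m ≈ 170 km

170 km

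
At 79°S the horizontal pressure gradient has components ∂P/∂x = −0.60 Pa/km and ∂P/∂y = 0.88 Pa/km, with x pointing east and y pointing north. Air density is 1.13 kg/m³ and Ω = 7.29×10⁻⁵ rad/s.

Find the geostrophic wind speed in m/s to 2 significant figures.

6.6 m/s

Coriolis parameter at 79°S:
f = 2Ω sin φ = 2 × 7.29×10⁻⁵ × sin 79° = 1.43×10⁻⁴ s⁻¹
In the Southern Hemisphere f is negative: f = −1.43×10⁻⁴ s⁻¹.
Component geostrophic relations (x east, y north):
u_g = −(1/(fρ)) ∂P/∂y,  v_g = (1/(fρ)) ∂P/∂x
u_g = −(0.88×10⁻³)/(−1.43×10⁻⁴ × 1.13) = 5.44 m/s;  v_g = (−0.60×10⁻³)/(−1.43×10⁻⁴ × 1.13) = 3.71 m/s
|V_g| = √(u_g² + v_g²) = 6.59 m/s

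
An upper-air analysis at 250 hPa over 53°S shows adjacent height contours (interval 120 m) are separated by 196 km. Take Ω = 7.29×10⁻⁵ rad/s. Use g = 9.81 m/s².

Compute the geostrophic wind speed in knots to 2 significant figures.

Coriolis parameter at 53°S:
f = 2Ω sin φ = 2 × 7.29×10⁻⁵ × sin 53° = 1.16×10⁻⁴ s⁻¹
Height gradient: |∂Z/∂n| = 120 m / 196000 m = 6.12×10⁻⁴
On a pressure surface, geostrophic balance gives V_g = (g/f)|∂Z/∂n|:
V_g = 9.81 × 6.12×10⁻⁴ / 1.16×10⁻⁴ = 51.6 m/s
Converting: 51.6 m/s × 1.944 = 100 knots

100 knots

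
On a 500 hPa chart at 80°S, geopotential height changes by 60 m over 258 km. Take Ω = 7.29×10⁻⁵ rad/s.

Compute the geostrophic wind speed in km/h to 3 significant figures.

Coriolis parameter at 80°S:
f = 2Ω sin φ = 2 × 7.29×10⁻⁵ × sin 80° = 1.44×10⁻⁴ s⁻¹
Height gradient: |∂Z/∂n| = 60 m / 258000 m = 2.33×10⁻⁴
On a pressure surface, geostrophic balance gives V_g = (g/f)|∂Z/∂n|:
V_g = 9.81 × 2.33×10⁻⁴ / 1.44×10⁻⁴ = 15.9 m/s
Converting: 15.9 m/s × 3.6 = 57.2 km/h

57.2 km/h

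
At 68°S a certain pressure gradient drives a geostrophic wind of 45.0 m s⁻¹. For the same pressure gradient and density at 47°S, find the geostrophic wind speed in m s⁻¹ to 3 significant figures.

57.0 m s⁻¹

With the same pressure gradient and density, V_g ∝ 1/f ∝ 1/sin φ.
V₂ = V₁ · sin φ₁ / sin φ₂ = 45.0 × sin 68° / sin 47°
V₂ = 45.0 × 0.9272/0.7314 = 57.0 m s⁻¹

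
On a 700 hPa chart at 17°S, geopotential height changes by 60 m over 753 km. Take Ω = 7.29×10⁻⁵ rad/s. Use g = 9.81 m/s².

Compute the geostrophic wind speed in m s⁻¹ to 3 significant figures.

18.3 m s⁻¹

Coriolis parameter at 17°S:
f = 2Ω sin φ = 2 × 7.29×10⁻⁵ × sin 17° = 4.26×10⁻⁵ s⁻¹
Height gradient: |∂Z/∂n| = 60 m / 753000 m = 7.97×10⁻⁵
On a pressure surface, geostrophic balance gives V_g = (g/f)|∂Z/∂n|:
V_g = 9.81 × 7.97×10⁻⁵ / 4.26×10⁻⁵ = 18.3 m/s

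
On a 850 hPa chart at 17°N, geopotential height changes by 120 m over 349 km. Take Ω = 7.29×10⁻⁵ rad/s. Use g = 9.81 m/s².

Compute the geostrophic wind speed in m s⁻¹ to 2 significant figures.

Coriolis parameter at 17°N:
f = 2Ω sin φ = 2 × 7.29×10⁻⁵ × sin 17° = 4.26×10⁻⁵ s⁻¹
Height gradient: |∂Z/∂n| = 120 m / 349000 m = 3.44×10⁻⁴
On a pressure surface, geostrophic balance gives V_g = (g/f)|∂Z/∂n|:
V_g = 9.81 × 3.44×10⁻⁴ / 4.26×10⁻⁵ = 79.1 m/s

79 m s⁻¹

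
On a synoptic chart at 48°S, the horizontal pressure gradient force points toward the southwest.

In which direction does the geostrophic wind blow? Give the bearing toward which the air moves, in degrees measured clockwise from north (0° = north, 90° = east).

The pressure-gradient force points toward the southwest (bearing 225°).
Geostrophic balance: in the Southern Hemisphere the Coriolis force deflects motion to the left, so the geostrophic wind blows 90° to the left of the pressure-gradient force (low pressure on the right).
Rotating 225° by 90° counterclockwise gives 135° — the wind blows toward the southeast.

135°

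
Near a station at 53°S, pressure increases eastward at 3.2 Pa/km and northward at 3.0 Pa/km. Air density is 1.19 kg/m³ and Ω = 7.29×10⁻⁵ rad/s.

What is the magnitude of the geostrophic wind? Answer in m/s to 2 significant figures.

32 m/s

Coriolis parameter at 53°S:
f = 2Ω sin φ = 2 × 7.29×10⁻⁵ × sin 53° = 1.16×10⁻⁴ s⁻¹
In the Southern Hemisphere f is negative: f = −1.16×10⁻⁴ s⁻¹.
Component geostrophic relations (x east, y north):
u_g = −(1/(fρ)) ∂P/∂y,  v_g = (1/(fρ)) ∂P/∂x
u_g = −(3.0×10⁻³)/(−1.16×10⁻⁴ × 1.19) = 21.7 m/s;  v_g = (3.2×10⁻³)/(−1.16×10⁻⁴ × 1.19) = −23.1 m/s
|V_g| = √(u_g² + v_g²) = 31.7 m/s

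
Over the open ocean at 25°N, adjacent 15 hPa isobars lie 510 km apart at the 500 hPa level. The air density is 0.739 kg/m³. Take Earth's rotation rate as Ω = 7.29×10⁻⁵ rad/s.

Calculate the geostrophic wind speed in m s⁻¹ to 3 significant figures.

Coriolis parameter at 25°N:
f = 2Ω sin φ = 2 × 7.29×10⁻⁵ × sin 25° = 6.16×10⁻⁵ s⁻¹
Pressure gradient: |∂P/∂n| = 1500 Pa / 510000 m = 2.94×10⁻³ Pa/m
Geostrophic balance (pressure-gradient force = Coriolis force):
V_g = (1/(fρ)) |∂P/∂n| = 2.94×10⁻³ / (6.16×10⁻⁵ × 0.739) = 64.6 m/s

64.6 m s⁻¹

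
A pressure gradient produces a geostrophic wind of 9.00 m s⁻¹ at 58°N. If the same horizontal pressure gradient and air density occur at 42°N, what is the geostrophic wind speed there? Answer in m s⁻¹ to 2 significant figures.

With the same pressure gradient and density, V_g ∝ 1/f ∝ 1/sin φ.
V₂ = V₁ · sin φ₁ / sin φ₂ = 9.00 × sin 58° / sin 42°
V₂ = 9.00 × 0.8480/0.6691 = 11 m s⁻¹

11 m s⁻¹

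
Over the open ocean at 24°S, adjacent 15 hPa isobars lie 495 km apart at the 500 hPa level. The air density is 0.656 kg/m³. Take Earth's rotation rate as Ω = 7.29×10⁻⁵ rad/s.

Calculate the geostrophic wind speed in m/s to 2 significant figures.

78 m/s

Coriolis parameter at 24°S:
f = 2Ω sin φ = 2 × 7.29×10⁻⁵ × sin 24° = 5.93×10⁻⁵ s⁻¹
Pressure gradient: |∂P/∂n| = 1500 Pa / 495000 m = 3.03×10⁻³ Pa/m
Geostrophic balance (pressure-gradient force = Coriolis force):
V_g = (1/(fρ)) |∂P/∂n| = 3.03×10⁻³ / (5.93×10⁻⁵ × 0.656) = 77.9 m/s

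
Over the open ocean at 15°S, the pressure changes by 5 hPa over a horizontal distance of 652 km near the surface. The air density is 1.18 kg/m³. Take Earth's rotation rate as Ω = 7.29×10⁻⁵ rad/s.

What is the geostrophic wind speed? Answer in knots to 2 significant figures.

33 knots

Coriolis parameter at 15°S:
f = 2Ω sin φ = 2 × 7.29×10⁻⁵ × sin 15° = 3.77×10⁻⁵ s⁻¹
Pressure gradient: |∂P/∂n| = 500 Pa / 652000 m = 7.67×10⁻⁴ Pa/m
Geostrophic balance (pressure-gradient force = Coriolis force):
V_g = (1/(fρ)) |∂P/∂n| = 7.67×10⁻⁴ / (3.77×10⁻⁵ × 1.18) = 17.2 m/s
Converting: 17.2 m/s × 1.944 = 33 knots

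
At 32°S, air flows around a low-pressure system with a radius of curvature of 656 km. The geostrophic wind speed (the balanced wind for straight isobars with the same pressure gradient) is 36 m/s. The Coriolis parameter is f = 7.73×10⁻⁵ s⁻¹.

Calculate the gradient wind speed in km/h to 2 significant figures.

88 km/h

Around a low, centrifugal force acts outward with Coriolis, so pressure-gradient force balances both:
(1/ρ)|∂P/∂n| = fV + V²/R  →  V² + fR·V − fR·V_g = 0
With fR = 7.73×10⁻⁵ × 656×10³ m = 50.7 m/s:
V = [−fR + √((fR)² + 4 fR V_g)]/2 = [−50.7 + √(50.7² + 4×50.7×36)]/2 = 24.3 m/s
Subgeostrophic (V < V_g = 36 m/s), as expected around a low.
Converting: 24.3 m/s × 3.6 = 88 km/h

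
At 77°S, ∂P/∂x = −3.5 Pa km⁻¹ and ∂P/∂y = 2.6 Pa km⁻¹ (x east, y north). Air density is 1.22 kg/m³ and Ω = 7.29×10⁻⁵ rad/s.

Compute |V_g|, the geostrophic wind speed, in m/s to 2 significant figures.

Coriolis parameter at 77°S:
f = 2Ω sin φ = 2 × 7.29×10⁻⁵ × sin 77° = 1.42×10⁻⁴ s⁻¹
In the Southern Hemisphere f is negative: f = −1.42×10⁻⁴ s⁻¹.
Component geostrophic relations (x east, y north):
u_g = −(1/(fρ)) ∂P/∂y,  v_g = (1/(fρ)) ∂P/∂x
u_g = −(2.6×10⁻³)/(−1.42×10⁻⁴ × 1.22) = 15.0 m/s;  v_g = (−3.5×10⁻³)/(−1.42×10⁻⁴ × 1.22) = 20.2 m/s
|V_g| = √(u_g² + v_g²) = 25.2 m/s

25 m/s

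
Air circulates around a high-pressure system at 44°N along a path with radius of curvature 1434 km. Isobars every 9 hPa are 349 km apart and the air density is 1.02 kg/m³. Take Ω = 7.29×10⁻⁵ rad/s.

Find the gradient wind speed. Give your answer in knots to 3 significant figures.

Coriolis parameter at 44°N:
f = 2Ω sin φ = 2 × 7.29×10⁻⁵ × sin 44° = 1.01×10⁻⁴ s⁻¹
Pressure gradient: |∂P/∂n| = 900 Pa / 349000 m = 2.58×10⁻³ Pa/m
Geostrophic speed: V_g = |∂P/∂n|/(fρ) = 2.58×10⁻³/(1.01×10⁻⁴ × 1.02) = 25.0 m/s
Around a high, pressure-gradient force acts outward with centrifugal, so Coriolis balances both:
fV = (1/ρ)|∂P/∂n| + V²/R  →  V² − fR·V + fR·V_g = 0
With fR = 1.01×10⁻⁴ × 1434×10³ m = 145 m/s:
V = [fR − √((fR)² − 4 fR V_g)]/2 = [145 − √(145² − 4×145×25)]/2 = 32 m/s
Supergeostrophic (V > V_g = 25 m/s), as expected around a high.
Converting: 32 m/s × 1.944 = 62.2 knots

62.2 knots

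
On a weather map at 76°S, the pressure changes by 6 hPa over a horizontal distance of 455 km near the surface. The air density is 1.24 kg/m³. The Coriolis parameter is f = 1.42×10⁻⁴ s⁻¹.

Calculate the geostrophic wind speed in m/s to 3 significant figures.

Pressure gradient: |∂P/∂n| = 600 Pa / 455000 m = 1.32×10⁻³ Pa/m
Geostrophic balance (pressure-gradient force = Coriolis force):
V_g = (1/(fρ)) |∂P/∂n| = 1.32×10⁻³ / (1.42×10⁻⁴ × 1.24) = 7.49 m/s

7.49 m/s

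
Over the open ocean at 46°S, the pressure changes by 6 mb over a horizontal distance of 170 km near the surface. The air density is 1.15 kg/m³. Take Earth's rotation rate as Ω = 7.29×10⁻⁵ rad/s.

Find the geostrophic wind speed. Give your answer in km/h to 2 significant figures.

Coriolis parameter at 46°S:
f = 2Ω sin φ = 2 × 7.29×10⁻⁵ × sin 46° = 1.05×10⁻⁴ s⁻¹
Pressure gradient: |∂P/∂n| = 600 Pa / 170000 m = 3.53×10⁻³ Pa/m
Geostrophic balance (pressure-gradient force = Coriolis force):
V_g = (1/(fρ)) |∂P/∂n| = 3.53×10⁻³ / (1.05×10⁻⁴ × 1.15) = 29.3 m/s
Converting: 29.3 m/s × 3.6 = 110 km/h

110 km/h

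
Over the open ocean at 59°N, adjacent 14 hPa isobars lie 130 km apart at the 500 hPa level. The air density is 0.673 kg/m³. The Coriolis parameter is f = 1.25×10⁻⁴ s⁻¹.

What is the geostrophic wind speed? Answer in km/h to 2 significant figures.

460 km/h

Pressure gradient: |∂P/∂n| = 1400 Pa / 130000 m = 1.08×10⁻² Pa/m
Geostrophic balance (pressure-gradient force = Coriolis force):
V_g = (1/(fρ)) |∂P/∂n| = 1.08×10⁻² / (1.25×10⁻⁴ × 0.673) = 128 m/s
Converting: 128 m/s × 3.6 = 460 km/h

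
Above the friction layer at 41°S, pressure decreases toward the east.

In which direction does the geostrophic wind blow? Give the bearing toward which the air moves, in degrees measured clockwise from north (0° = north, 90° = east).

The pressure-gradient force points toward the east (bearing 090°).
Geostrophic balance: in the Southern Hemisphere the Coriolis force deflects motion to the left, so the geostrophic wind blows 90° to the left of the pressure-gradient force (low pressure on the right).
Rotating 090° by 90° counterclockwise gives 000° — the wind blows toward the north.

000°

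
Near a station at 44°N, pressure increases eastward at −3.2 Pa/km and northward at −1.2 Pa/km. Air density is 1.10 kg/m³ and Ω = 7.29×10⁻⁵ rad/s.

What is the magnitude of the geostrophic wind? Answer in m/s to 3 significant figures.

Coriolis parameter at 44°N:
f = 2Ω sin φ = 2 × 7.29×10⁻⁵ × sin 44° = 1.01×10⁻⁴ s⁻¹
Component geostrophic relations (x east, y north):
u_g = −(1/(fρ)) ∂P/∂y,  v_g = (1/(fρ)) ∂P/∂x
u_g = −(−1.2×10⁻³)/(1.01×10⁻⁴ × 1.10) = 10.8 m/s;  v_g = (−3.2×10⁻³)/(1.01×10⁻⁴ × 1.10) = −28.7 m/s
|V_g| = √(u_g² + v_g²) = 30.7 m/s

30.7 m/s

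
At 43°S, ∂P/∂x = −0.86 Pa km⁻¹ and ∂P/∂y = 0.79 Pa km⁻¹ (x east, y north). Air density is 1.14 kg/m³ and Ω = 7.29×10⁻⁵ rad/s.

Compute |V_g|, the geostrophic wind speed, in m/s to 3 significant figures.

10.3 m/s

Coriolis parameter at 43°S:
f = 2Ω sin φ = 2 × 7.29×10⁻⁵ × sin 43° = 9.94×10⁻⁵ s⁻¹
In the Southern Hemisphere f is negative: f = −9.94×10⁻⁵ s⁻¹.
Component geostrophic relations (x east, y north):
u_g = −(1/(fρ)) ∂P/∂y,  v_g = (1/(fρ)) ∂P/∂x
u_g = −(0.79×10⁻³)/(−9.94×10⁻⁵ × 1.14) = 6.97 m/s;  v_g = (−0.86×10⁻³)/(−9.94×10⁻⁵ × 1.14) = 7.59 m/s
|V_g| = √(u_g² + v_g²) = 10.3 m/s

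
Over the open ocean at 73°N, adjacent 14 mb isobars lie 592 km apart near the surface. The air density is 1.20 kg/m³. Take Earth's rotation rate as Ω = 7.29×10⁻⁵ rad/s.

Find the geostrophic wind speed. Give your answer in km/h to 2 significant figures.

51 km/h

Coriolis parameter at 73°N:
f = 2Ω sin φ = 2 × 7.29×10⁻⁵ × sin 73° = 1.39×10⁻⁴ s⁻¹
Pressure gradient: |∂P/∂n| = 1400 Pa / 592000 m = 2.36×10⁻³ Pa/m
Geostrophic balance (pressure-gradient force = Coriolis force):
V_g = (1/(fρ)) |∂P/∂n| = 2.36×10⁻³ / (1.39×10⁻⁴ × 1.20) = 14.1 m/s
Converting: 14.1 m/s × 3.6 = 51 km/h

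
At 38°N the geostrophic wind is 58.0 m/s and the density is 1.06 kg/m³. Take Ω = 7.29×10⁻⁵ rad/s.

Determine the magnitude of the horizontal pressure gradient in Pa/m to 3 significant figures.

5.52×10⁻³ Pa/m

Coriolis parameter at 38°N:
f = 2Ω sin φ = 2 × 7.29×10⁻⁵ × sin 38° = 8.98×10⁻⁵ s⁻¹
Geostrophic balance rearranged: |∂P/∂n| = f ρ V_g
|∂P/∂n| = 8.98×10⁻⁵ × 1.06 × 58.0 = 5.52×10⁻³ Pa/m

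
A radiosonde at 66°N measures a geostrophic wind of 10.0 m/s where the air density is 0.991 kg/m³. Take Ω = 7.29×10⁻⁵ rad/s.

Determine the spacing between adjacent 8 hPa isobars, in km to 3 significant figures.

606 km

Coriolis parameter at 66°N:
f = 2Ω sin φ = 2 × 7.29×10⁻⁵ × sin 66° = 1.33×10⁻⁴ s⁻¹
Geostrophic balance rearranged: |∂P/∂n| = f ρ V_g
|∂P/∂n| = 1.33×10⁻⁴ × 0.991 × 10.0 = 1.32×10⁻³ Pa/m
Isobar spacing: Δn = ΔP/|∂P/∂n| = 800 Pa / 1.32×10⁻³ Pa/m = 606078 m ≈ 606 km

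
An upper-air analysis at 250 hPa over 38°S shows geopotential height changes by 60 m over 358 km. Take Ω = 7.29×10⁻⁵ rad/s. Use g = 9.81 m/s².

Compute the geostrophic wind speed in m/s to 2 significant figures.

Coriolis parameter at 38°S:
f = 2Ω sin φ = 2 × 7.29×10⁻⁵ × sin 38° = 8.98×10⁻⁵ s⁻¹
Height gradient: |∂Z/∂n| = 60 m / 358000 m = 1.68×10⁻⁴
On a pressure surface, geostrophic balance gives V_g = (g/f)|∂Z/∂n|:
V_g = 9.81 × 1.68×10⁻⁴ / 8.98×10⁻⁵ = 18.3 m/s

18 m/s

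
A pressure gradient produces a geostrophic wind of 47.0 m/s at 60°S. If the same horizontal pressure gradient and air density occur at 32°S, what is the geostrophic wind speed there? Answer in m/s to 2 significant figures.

77 m/s

With the same pressure gradient and density, V_g ∝ 1/f ∝ 1/sin φ.
V₂ = V₁ · sin φ₁ / sin φ₂ = 47.0 × sin 60° / sin 32°
V₂ = 47.0 × 0.8660/0.5299 = 77 m/s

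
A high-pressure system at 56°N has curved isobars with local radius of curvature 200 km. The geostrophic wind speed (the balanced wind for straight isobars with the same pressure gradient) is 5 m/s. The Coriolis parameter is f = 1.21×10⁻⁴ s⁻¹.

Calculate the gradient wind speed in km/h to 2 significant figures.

25 km/h

Around a high, pressure-gradient force acts outward with centrifugal, so Coriolis balances both:
fV = (1/ρ)|∂P/∂n| + V²/R  →  V² − fR·V + fR·V_g = 0
With fR = 1.21×10⁻⁴ × 200×10³ m = 24.2 m/s:
V = [fR − √((fR)² − 4 fR V_g)]/2 = [24.2 − √(24.2² − 4×24.2×5)]/2 = 7.06 m/s
Supergeostrophic (V > V_g = 5 m/s), as expected around a high.
Converting: 7.06 m/s × 3.6 = 25 km/h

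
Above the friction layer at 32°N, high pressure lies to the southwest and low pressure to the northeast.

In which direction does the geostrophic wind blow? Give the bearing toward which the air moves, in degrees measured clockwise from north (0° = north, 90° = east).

The pressure-gradient force points toward the northeast (bearing 045°).
Geostrophic balance: in the Northern Hemisphere the Coriolis force deflects motion to the right, so the geostrophic wind blows 90° to the right of the pressure-gradient force (low pressure on the left).
Rotating 045° by 90° clockwise gives 135° — the wind blows toward the southeast.

135°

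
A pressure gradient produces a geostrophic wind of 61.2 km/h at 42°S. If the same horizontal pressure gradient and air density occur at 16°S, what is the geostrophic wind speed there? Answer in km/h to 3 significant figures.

149 km/h

With the same pressure gradient and density, V_g ∝ 1/f ∝ 1/sin φ.
V₂ = V₁ · sin φ₁ / sin φ₂ = 61.2 × sin 42° / sin 16°
V₂ = 61.2 × 0.6691/0.2756 = 149 km/h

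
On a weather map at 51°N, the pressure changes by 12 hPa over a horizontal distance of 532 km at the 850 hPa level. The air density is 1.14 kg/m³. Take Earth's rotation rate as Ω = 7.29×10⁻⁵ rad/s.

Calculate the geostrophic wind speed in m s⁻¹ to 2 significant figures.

Coriolis parameter at 51°N:
f = 2Ω sin φ = 2 × 7.29×10⁻⁵ × sin 51° = 1.13×10⁻⁴ s⁻¹
Pressure gradient: |∂P/∂n| = 1200 Pa / 532000 m = 2.26×10⁻³ Pa/m
Geostrophic balance (pressure-gradient force = Coriolis force):
V_g = (1/(fρ)) |∂P/∂n| = 2.26×10⁻³ / (1.13×10⁻⁴ × 1.14) = 17.5 m/s

17 m s⁻¹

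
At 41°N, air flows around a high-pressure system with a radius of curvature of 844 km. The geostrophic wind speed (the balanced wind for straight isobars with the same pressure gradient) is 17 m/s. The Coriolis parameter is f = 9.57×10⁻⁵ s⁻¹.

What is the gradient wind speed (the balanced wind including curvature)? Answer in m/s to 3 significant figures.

Around a high, pressure-gradient force acts outward with centrifugal, so Coriolis balances both:
fV = (1/ρ)|∂P/∂n| + V²/R  →  V² − fR·V + fR·V_g = 0
With fR = 9.57×10⁻⁵ × 844×10³ m = 80.8 m/s:
V = [fR − √((fR)² − 4 fR V_g)]/2 = [80.8 − √(80.8² − 4×80.8×17)]/2 = 24.3 m/s
Supergeostrophic (V > V_g = 17 m/s), as expected around a high.

24.3 m/s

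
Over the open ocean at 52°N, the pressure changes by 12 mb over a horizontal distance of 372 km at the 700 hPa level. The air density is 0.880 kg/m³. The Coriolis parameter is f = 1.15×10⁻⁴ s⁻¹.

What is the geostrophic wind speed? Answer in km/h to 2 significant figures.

Pressure gradient: |∂P/∂n| = 1200 Pa / 372000 m = 3.23×10⁻³ Pa/m
Geostrophic balance (pressure-gradient force = Coriolis force):
V_g = (1/(fρ)) |∂P/∂n| = 3.23×10⁻³ / (1.15×10⁻⁴ × 0.880) = 31.9 m/s
Converting: 31.9 m/s × 3.6 = 110 km/h

110 km/h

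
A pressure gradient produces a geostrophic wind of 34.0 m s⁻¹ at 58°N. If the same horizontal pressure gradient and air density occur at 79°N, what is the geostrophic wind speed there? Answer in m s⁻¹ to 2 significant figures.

29 m s⁻¹

With the same pressure gradient and density, V_g ∝ 1/f ∝ 1/sin φ.
V₂ = V₁ · sin φ₁ / sin φ₂ = 34.0 × sin 58° / sin 79°
V₂ = 34.0 × 0.8480/0.9816 = 29 m s⁻¹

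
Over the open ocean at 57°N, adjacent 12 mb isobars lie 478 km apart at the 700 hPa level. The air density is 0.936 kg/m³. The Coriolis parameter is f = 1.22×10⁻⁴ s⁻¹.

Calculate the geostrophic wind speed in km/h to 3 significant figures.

Pressure gradient: |∂P/∂n| = 1200 Pa / 478000 m = 2.51×10⁻³ Pa/m
Geostrophic balance (pressure-gradient force = Coriolis force):
V_g = (1/(fρ)) |∂P/∂n| = 2.51×10⁻³ / (1.22×10⁻⁴ × 0.936) = 22.0 m/s
Converting: 22.0 m/s × 3.6 = 79.1 km/h

79.1 km/h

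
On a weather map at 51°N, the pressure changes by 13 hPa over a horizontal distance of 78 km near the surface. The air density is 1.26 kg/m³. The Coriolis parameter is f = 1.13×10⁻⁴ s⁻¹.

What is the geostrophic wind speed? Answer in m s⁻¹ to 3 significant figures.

Pressure gradient: |∂P/∂n| = 1300 Pa / 78000 m = 1.67×10⁻² Pa/m
Geostrophic balance (pressure-gradient force = Coriolis force):
V_g = (1/(fρ)) |∂P/∂n| = 1.67×10⁻² / (1.13×10⁻⁴ × 1.26) = 117 m/s

117 m s⁻¹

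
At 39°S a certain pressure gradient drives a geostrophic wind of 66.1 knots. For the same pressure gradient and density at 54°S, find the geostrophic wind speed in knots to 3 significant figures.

51.4 knots

With the same pressure gradient and density, V_g ∝ 1/f ∝ 1/sin φ.
V₂ = V₁ · sin φ₁ / sin φ₂ = 66.1 × sin 39° / sin 54°
V₂ = 66.1 × 0.6293/0.8090 = 51.4 knots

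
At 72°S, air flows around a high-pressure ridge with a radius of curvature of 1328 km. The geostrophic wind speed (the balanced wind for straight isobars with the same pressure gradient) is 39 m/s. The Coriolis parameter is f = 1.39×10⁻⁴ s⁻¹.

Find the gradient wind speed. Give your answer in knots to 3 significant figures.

Around a high, pressure-gradient force acts outward with centrifugal, so Coriolis balances both:
fV = (1/ρ)|∂P/∂n| + V²/R  →  V² − fR·V + fR·V_g = 0
With fR = 1.39×10⁻⁴ × 1328×10³ m = 185 m/s:
V = [fR − √((fR)² − 4 fR V_g)]/2 = [185 − √(185² − 4×185×39)]/2 = 56 m/s
Supergeostrophic (V > V_g = 39 m/s), as expected around a high.
Converting: 56 m/s × 1.944 = 109 knots

109 knots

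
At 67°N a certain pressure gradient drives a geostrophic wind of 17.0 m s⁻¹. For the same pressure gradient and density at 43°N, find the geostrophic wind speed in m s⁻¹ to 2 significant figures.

With the same pressure gradient and density, V_g ∝ 1/f ∝ 1/sin φ.
V₂ = V₁ · sin φ₁ / sin φ₂ = 17.0 × sin 67° / sin 43°
V₂ = 17.0 × 0.9205/0.6820 = 23 m s⁻¹

23 m s⁻¹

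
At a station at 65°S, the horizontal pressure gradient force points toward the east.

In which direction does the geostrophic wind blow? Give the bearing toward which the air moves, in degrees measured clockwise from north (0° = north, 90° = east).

The pressure-gradient force points toward the east (bearing 090°).
Geostrophic balance: in the Southern Hemisphere the Coriolis force deflects motion to the left, so the geostrophic wind blows 90° to the left of the pressure-gradient force (low pressure on the right).
Rotating 090° by 90° counterclockwise gives 000° — the wind blows toward the north.

000°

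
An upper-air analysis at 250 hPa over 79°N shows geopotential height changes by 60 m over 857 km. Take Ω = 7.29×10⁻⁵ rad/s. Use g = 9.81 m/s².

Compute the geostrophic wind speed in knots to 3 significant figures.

9.33 knots

Coriolis parameter at 79°N:
f = 2Ω sin φ = 2 × 7.29×10⁻⁵ × sin 79° = 1.43×10⁻⁴ s⁻¹
Height gradient: |∂Z/∂n| = 60 m / 857000 m = 7.00×10⁻⁵
On a pressure surface, geostrophic balance gives V_g = (g/f)|∂Z/∂n|:
V_g = 9.81 × 7.00×10⁻⁵ / 1.43×10⁻⁴ = 4.80 m/s
Converting: 4.80 m/s × 1.944 = 9.33 knots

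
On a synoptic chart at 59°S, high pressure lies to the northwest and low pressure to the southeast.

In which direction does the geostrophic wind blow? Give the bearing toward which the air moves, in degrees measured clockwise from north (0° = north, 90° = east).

The pressure-gradient force points toward the southeast (bearing 135°).
Geostrophic balance: in the Southern Hemisphere the Coriolis force deflects motion to the left, so the geostrophic wind blows 90° to the left of the pressure-gradient force (low pressure on the right).
Rotating 135° by 90° counterclockwise gives 045° — the wind blows toward the northeast.

045°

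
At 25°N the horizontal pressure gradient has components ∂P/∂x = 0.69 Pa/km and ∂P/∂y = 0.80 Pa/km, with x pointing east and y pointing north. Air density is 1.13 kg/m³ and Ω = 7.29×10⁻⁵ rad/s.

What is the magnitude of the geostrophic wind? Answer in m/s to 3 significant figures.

15.2 m/s

Coriolis parameter at 25°N:
f = 2Ω sin φ = 2 × 7.29×10⁻⁵ × sin 25° = 6.16×10⁻⁵ s⁻¹
Component geostrophic relations (x east, y north):
u_g = −(1/(fρ)) ∂P/∂y,  v_g = (1/(fρ)) ∂P/∂x
u_g = −(0.80×10⁻³)/(6.16×10⁻⁵ × 1.13) = −11.5 m/s;  v_g = (0.69×10⁻³)/(6.16×10⁻⁵ × 1.13) = 9.91 m/s
|V_g| = √(u_g² + v_g²) = 15.2 m/s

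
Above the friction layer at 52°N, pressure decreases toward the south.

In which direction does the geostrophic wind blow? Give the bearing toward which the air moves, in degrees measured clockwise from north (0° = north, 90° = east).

270°

The pressure-gradient force points toward the south (bearing 180°).
Geostrophic balance: in the Northern Hemisphere the Coriolis force deflects motion to the right, so the geostrophic wind blows 90° to the right of the pressure-gradient force (low pressure on the left).
Rotating 180° by 90° clockwise gives 270° — the wind blows toward the west.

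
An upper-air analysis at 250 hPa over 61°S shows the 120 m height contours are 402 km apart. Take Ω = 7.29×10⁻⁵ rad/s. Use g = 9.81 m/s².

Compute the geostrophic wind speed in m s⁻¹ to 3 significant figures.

Coriolis parameter at 61°S:
f = 2Ω sin φ = 2 × 7.29×10⁻⁵ × sin 61° = 1.28×10⁻⁴ s⁻¹
Height gradient: |∂Z/∂n| = 120 m / 402000 m = 2.99×10⁻⁴
On a pressure surface, geostrophic balance gives V_g = (g/f)|∂Z/∂n|:
V_g = 9.81 × 2.99×10⁻⁴ / 1.28×10⁻⁴ = 23.0 m/s

23.0 m s⁻¹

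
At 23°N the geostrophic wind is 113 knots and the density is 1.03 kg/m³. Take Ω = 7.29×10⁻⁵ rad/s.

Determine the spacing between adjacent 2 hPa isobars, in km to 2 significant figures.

Coriolis parameter at 23°N:
f = 2Ω sin φ = 2 × 7.29×10⁻⁵ × sin 23° = 5.70×10⁻⁵ s⁻¹
Wind speed in SI: 113 knots = 58.1 m/s
Geostrophic balance rearranged: |∂P/∂n| = f ρ V_g
|∂P/∂n| = 5.70×10⁻⁵ × 1.03 × 58.1 = 3.41×10⁻³ Pa/m
Isobar spacing: Δn = ΔP/|∂P/∂n| = 200 Pa / 3.41×10⁻³ Pa/m = 58633 m ≈ 59 km

59 km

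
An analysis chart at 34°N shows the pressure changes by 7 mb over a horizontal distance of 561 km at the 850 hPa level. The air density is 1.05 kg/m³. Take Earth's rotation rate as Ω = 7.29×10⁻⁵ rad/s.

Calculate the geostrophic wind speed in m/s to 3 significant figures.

Coriolis parameter at 34°N:
f = 2Ω sin φ = 2 × 7.29×10⁻⁵ × sin 34° = 8.15×10⁻⁵ s⁻¹
Pressure gradient: |∂P/∂n| = 700 Pa / 561000 m = 1.25×10⁻³ Pa/m
Geostrophic balance (pressure-gradient force = Coriolis force):
V_g = (1/(fρ)) |∂P/∂n| = 1.25×10⁻³ / (8.15×10⁻⁵ × 1.05) = 14.6 m/s

14.6 m/s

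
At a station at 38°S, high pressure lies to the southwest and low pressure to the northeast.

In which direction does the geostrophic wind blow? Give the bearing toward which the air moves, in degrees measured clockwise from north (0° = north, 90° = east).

315°

The pressure-gradient force points toward the northeast (bearing 045°).
Geostrophic balance: in the Southern Hemisphere the Coriolis force deflects motion to the left, so the geostrophic wind blows 90° to the left of the pressure-gradient force (low pressure on the right).
Rotating 045° by 90° counterclockwise gives 315° — the wind blows toward the northwest.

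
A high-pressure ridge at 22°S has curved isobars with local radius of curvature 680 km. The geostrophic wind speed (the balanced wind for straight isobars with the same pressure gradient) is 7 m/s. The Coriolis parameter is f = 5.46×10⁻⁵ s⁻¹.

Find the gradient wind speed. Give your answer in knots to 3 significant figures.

18.2 knots

Around a high, pressure-gradient force acts outward with centrifugal, so Coriolis balances both:
fV = (1/ρ)|∂P/∂n| + V²/R  →  V² − fR·V + fR·V_g = 0
With fR = 5.46×10⁻⁵ × 680×10³ m = 37.1 m/s:
V = [fR − √((fR)² − 4 fR V_g)]/2 = [37.1 − √(37.1² − 4×37.1×7)]/2 = 9.36 m/s
Supergeostrophic (V > V_g = 7 m/s), as expected around a high.
Converting: 9.36 m/s × 1.944 = 18.2 knots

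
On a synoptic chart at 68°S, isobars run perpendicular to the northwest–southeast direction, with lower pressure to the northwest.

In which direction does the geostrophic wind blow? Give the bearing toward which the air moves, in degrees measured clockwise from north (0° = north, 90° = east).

225°

The pressure-gradient force points toward the northwest (bearing 315°).
Geostrophic balance: in the Southern Hemisphere the Coriolis force deflects motion to the left, so the geostrophic wind blows 90° to the left of the pressure-gradient force (low pressure on the right).
Rotating 315° by 90° counterclockwise gives 225° — the wind blows toward the southwest.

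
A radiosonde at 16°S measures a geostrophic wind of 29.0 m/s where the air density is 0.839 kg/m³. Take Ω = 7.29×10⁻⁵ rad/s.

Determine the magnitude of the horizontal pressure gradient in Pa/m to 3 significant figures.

Coriolis parameter at 16°S:
f = 2Ω sin φ = 2 × 7.29×10⁻⁵ × sin 16° = 4.02×10⁻⁵ s⁻¹
Geostrophic balance rearranged: |∂P/∂n| = f ρ V_g
|∂P/∂n| = 4.02×10⁻⁵ × 0.839 × 29.0 = 9.78×10⁻⁴ Pa/m

9.78×10⁻⁴ Pa/m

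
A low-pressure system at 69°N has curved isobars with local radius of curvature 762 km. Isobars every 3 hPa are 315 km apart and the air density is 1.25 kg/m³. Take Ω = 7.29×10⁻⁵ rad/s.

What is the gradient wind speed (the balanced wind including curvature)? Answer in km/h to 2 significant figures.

Coriolis parameter at 69°N:
f = 2Ω sin φ = 2 × 7.29×10⁻⁵ × sin 69° = 1.36×10⁻⁴ s⁻¹
Pressure gradient: |∂P/∂n| = 300 Pa / 315000 m = 9.52×10⁻⁴ Pa/m
Geostrophic speed: V_g = |∂P/∂n|/(fρ) = 9.52×10⁻⁴/(1.36×10⁻⁴ × 1.25) = 5.60 m/s
Around a low, centrifugal force acts outward with Coriolis, so pressure-gradient force balances both:
(1/ρ)|∂P/∂n| = fV + V²/R  →  V² + fR·V − fR·V_g = 0
With fR = 1.36×10⁻⁴ × 762×10³ m = 104 m/s:
V = [−fR + √((fR)² + 4 fR V_g)]/2 = [−104 + √(104² + 4×104×5.6)]/2 = 5.32 m/s
Subgeostrophic (V < V_g = 5.6 m/s), as expected around a low.
Converting: 5.32 m/s × 3.6 = 19 km/h

19 km/h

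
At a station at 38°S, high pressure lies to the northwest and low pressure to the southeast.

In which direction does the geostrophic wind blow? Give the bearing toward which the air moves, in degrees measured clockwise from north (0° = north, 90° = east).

045°

The pressure-gradient force points toward the southeast (bearing 135°).
Geostrophic balance: in the Southern Hemisphere the Coriolis force deflects motion to the left, so the geostrophic wind blows 90° to the left of the pressure-gradient force (low pressure on the right).
Rotating 135° by 90° counterclockwise gives 045° — the wind blows toward the northeast.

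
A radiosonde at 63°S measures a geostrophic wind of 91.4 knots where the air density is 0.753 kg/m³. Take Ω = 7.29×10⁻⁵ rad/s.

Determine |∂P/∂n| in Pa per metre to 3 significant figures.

Coriolis parameter at 63°S:
f = 2Ω sin φ = 2 × 7.29×10⁻⁵ × sin 63° = 1.30×10⁻⁴ s⁻¹
Wind speed in SI: 91.4 knots = 47.0 m/s
Geostrophic balance rearranged: |∂P/∂n| = f ρ V_g
|∂P/∂n| = 1.30×10⁻⁴ × 0.753 × 47.0 = 4.60×10⁻³ Pa/m

4.60×10⁻³ Pa/m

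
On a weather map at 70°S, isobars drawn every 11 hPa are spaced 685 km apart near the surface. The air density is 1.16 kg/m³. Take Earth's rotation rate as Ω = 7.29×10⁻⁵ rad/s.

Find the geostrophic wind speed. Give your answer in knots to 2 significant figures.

20 knots

Coriolis parameter at 70°S:
f = 2Ω sin φ = 2 × 7.29×10⁻⁵ × sin 70° = 1.37×10⁻⁴ s⁻¹
Pressure gradient: |∂P/∂n| = 1100 Pa / 685000 m = 1.61×10⁻³ Pa/m
Geostrophic balance (pressure-gradient force = Coriolis force):
V_g = (1/(fρ)) |∂P/∂n| = 1.61×10⁻³ / (1.37×10⁻⁴ × 1.16) = 10.1 m/s
Converting: 10.1 m/s × 1.944 = 20 knots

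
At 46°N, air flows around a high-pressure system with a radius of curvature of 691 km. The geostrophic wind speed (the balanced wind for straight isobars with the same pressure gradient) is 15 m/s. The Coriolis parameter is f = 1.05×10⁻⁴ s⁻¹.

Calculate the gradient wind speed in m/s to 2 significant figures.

21 m/s

Around a high, pressure-gradient force acts outward with centrifugal, so Coriolis balances both:
fV = (1/ρ)|∂P/∂n| + V²/R  →  V² − fR·V + fR·V_g = 0
With fR = 1.05×10⁻⁴ × 691×10³ m = 72.6 m/s:
V = [fR − √((fR)² − 4 fR V_g)]/2 = [72.6 − √(72.6² − 4×72.6×15)]/2 = 21.2 m/s
Supergeostrophic (V > V_g = 15 m/s), as expected around a high.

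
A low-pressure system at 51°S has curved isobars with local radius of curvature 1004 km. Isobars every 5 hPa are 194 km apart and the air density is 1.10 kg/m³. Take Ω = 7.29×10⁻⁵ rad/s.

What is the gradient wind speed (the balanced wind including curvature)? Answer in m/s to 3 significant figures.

17.9 m/s

Coriolis parameter at 51°S:
f = 2Ω sin φ = 2 × 7.29×10⁻⁵ × sin 51° = 1.13×10⁻⁴ s⁻¹
Pressure gradient: |∂P/∂n| = 500 Pa / 194000 m = 2.58×10⁻³ Pa/m
Geostrophic speed: V_g = |∂P/∂n|/(fρ) = 2.58×10⁻³/(1.13×10⁻⁴ × 1.10) = 20.7 m/s
Around a low, centrifugal force acts outward with Coriolis, so pressure-gradient force balances both:
(1/ρ)|∂P/∂n| = fV + V²/R  →  V² + fR·V − fR·V_g = 0
With fR = 1.13×10⁻⁴ × 1004×10³ m = 114 m/s:
V = [−fR + √((fR)² + 4 fR V_g)]/2 = [−114 + √(114² + 4×114×20.7)]/2 = 17.9 m/s
Subgeostrophic (V < V_g = 20.7 m/s), as expected around a low.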